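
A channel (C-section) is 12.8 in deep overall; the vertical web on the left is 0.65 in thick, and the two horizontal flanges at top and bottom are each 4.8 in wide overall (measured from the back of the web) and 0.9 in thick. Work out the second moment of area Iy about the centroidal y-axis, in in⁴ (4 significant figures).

Decompose the section into non-overlapping parts with the origin at the bottom-left of its bounding rectangle.
Web: 0.65 × 12.8, A = 8.32 in², x = 0.325 in, Ī = 0.292933 in⁴.
Top flange (beyond web): 4.15 × 0.9, A = 3.735 in², x = 2.725 in, Ī = 5.3605 in⁴.
Bottom flange (beyond web): 4.15 × 0.9, A = 3.735 in², x = 2.725 in, Ī = 5.3605 in⁴.
Centroid: x̄ = ΣA·x / ΣA = 1.4604 in.
Transfer each piece to the centroidal y-axis using Ī + A·d² with d = x − 1.4604:
  web: d = -1.1354 in → contributes +11.0186 in⁴
  top flange (beyond web): d = 1.2646 in → contributes +11.3335 in⁴
  bottom flange (beyond web): d = 1.2646 in → contributes +11.3335 in⁴
Total I = 33.6856 in⁴.

Iy ≈ 33.69 in⁴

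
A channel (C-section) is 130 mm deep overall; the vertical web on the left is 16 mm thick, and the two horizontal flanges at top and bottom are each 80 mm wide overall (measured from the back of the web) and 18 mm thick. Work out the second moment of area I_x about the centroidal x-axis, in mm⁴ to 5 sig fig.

I_x ≈ 1.0217 × 10⁷ mm⁴

Treat the section as a set of non-overlapping primitives; coordinates are from the bounding-box lower-left.
Web: 16 × 130, A = 2 080 mm², y = 65 mm, Ī = 2 929 333 mm⁴.
Top flange (beyond web): 64 × 18, A = 1 152 mm², y = 121 mm, Ī = 31 104 mm⁴.
Bottom flange (beyond web): 64 × 18, A = 1 152 mm², y = 9 mm, Ī = 31 104 mm⁴.
By symmetry the centroid is at mid-height, ȳ = 65 mm.
Transfer each piece to the centroidal x-axis using Ī + A·d² with d = y − 65:
  web: d = 0 mm → contributes +2 929 333 mm⁴
  top flange (beyond web): d = 56 mm → contributes +3 643 776 mm⁴
  bottom flange (beyond web): d = -56 mm → contributes +3 643 776 mm⁴
Total I = 10 216 885 mm⁴.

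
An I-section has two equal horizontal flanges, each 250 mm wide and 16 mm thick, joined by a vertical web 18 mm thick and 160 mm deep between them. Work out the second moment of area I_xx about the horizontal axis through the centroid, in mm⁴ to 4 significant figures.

I_xx ≈ 6.827 × 10⁷ mm⁴

Break the section into simple shapes (no overlaps), measuring from the bottom-left corner of the bounding box.
Bottom flange: 250 × 16, A = 4 000 mm², y = 8 mm, Ī = 85333.3 mm⁴.
Web: 18 × 160, A = 2 880 mm², y = 96 mm, Ī = 6 144 000 mm⁴.
Top flange: 250 × 16, A = 4 000 mm², y = 184 mm, Ī = 85333.3 mm⁴.
By symmetry the centroid is at mid-height, ȳ = 96 mm.
Transfer each piece to the horizontal axis through the centroid using Ī + A·d² with d = y − 96:
  bottom flange: d = -88 mm → contributes +31 061 333 mm⁴
  web: d = 0 mm → contributes +6 144 000 mm⁴
  top flange: d = 88 mm → contributes +31 061 333 mm⁴
Total I = 68 266 667 mm⁴.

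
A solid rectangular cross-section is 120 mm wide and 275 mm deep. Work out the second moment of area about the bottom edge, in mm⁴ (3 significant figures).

The section: 120 × 275, A = 33 000 mm², y = 137.5 mm, Ī = 207 968 750 mm⁴.
Transfer it to a horizontal axis along the bottom face using Ī + A·d² with d = y − 0:
  the section: d = 137.5 mm → contributes +831 875 000 mm⁴
Total I = 831 875 000 mm⁴.

I_base ≈ 8.32 × 10⁸ mm⁴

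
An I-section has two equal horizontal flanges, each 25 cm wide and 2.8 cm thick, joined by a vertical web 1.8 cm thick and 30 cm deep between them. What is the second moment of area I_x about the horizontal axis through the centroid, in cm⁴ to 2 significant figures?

I_x ≈ 4.2 × 10⁴ cm⁴

Split into non-overlapping primitives; take the origin at the lower-left of the bounding box.
Bottom flange: 25 × 2.8, A = 70 cm², y = 1.4 cm, Ī = 45.73 cm⁴.
Web: 1.8 × 30, A = 54 cm², y = 17.8 cm, Ī = 4 050 cm⁴.
Top flange: 25 × 2.8, A = 70 cm², y = 34.2 cm, Ī = 45.73 cm⁴.
By symmetry the centroid is at mid-height, ȳ = 17.8 cm.
Transfer each piece to the horizontal axis through the centroid using Ī + A·d² with d = y − 17.8:
  bottom flange: d = -16.4 cm → contributes +18 873 cm⁴
  web: d = 0 cm → contributes +4 050 cm⁴
  top flange: d = 16.4 cm → contributes +18 873 cm⁴
Total I = 41 796 cm⁴.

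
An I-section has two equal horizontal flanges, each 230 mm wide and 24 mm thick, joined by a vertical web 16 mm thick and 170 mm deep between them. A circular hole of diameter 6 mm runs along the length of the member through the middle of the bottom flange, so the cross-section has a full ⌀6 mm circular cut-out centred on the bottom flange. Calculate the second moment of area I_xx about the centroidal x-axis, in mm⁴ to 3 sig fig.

I_xx ≈ 1.11 × 10⁸ mm⁴

Break the section into simple shapes (no overlaps), measuring from the bottom-left corner of the bounding box.
Bottom flange: 230 × 24, A = 5 520 mm², y = 12 mm, Ī = 264 960 mm⁴.
Web: 16 × 170, A = 2 720 mm², y = 109 mm, Ī = 6 550 667 mm⁴.
Top flange: 230 × 24, A = 5 520 mm², y = 206 mm, Ī = 264 960 mm⁴.
Hole (subtracted): ⌀6, A = 28.274 mm², y = 12 mm, Ī = 63.617 mm⁴.
Centroid: ȳ = ΣA·y / ΣA = 109.2 mm.
Transfer each piece to the centroidal x-axis using Ī + A·d² with d = y − 109.2:
  bottom flange: d = -97.2 mm → contributes +52 416 745 mm⁴
  web: d = -0.19973 mm → contributes +6 550 775 mm⁴
  top flange: d = 96.8 mm → contributes +51 988 975 mm⁴
  hole: d = -97.2 mm → contributes −267 194 mm⁴
Total I = 110 689 302 mm⁴.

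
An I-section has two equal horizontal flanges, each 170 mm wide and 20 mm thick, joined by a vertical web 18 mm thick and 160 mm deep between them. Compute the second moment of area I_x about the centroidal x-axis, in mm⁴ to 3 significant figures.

I_x ≈ 6.15 × 10⁷ mm⁴

Break the section into simple shapes (no overlaps), measuring from the bottom-left corner of the bounding box.
Bottom flange: 170 × 20, A = 3 400 mm², y = 10 mm, Ī = 113 333 mm⁴.
Web: 18 × 160, A = 2 880 mm², y = 100 mm, Ī = 6 144 000 mm⁴.
Top flange: 170 × 20, A = 3 400 mm², y = 190 mm, Ī = 113 333 mm⁴.
By symmetry the centroid is at mid-height, ȳ = 100 mm.
Transfer each piece to the centroidal x-axis using Ī + A·d² with d = y − 100:
  bottom flange: d = -90 mm → contributes +27 653 333 mm⁴
  web: d = 0 mm → contributes +6 144 000 mm⁴
  top flange: d = 90 mm → contributes +27 653 333 mm⁴
Total I = 61 450 667 mm⁴.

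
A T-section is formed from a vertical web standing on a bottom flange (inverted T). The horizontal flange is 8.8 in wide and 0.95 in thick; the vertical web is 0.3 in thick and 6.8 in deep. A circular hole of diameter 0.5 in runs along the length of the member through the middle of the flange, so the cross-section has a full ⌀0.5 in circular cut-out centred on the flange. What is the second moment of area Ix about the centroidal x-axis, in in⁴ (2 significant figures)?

Break the section into simple shapes (no overlaps), measuring from the bottom-left corner of the bounding box.
Flange: 8.8 × 0.95, A = 8.36 in², y = 0.475 in, Ī = 0.6287 in⁴.
Web: 0.3 × 6.8, A = 2.04 in², y = 4.35 in, Ī = 7.861 in⁴.
Hole (subtracted): ⌀0.5, A = 0.1963 in², y = 0.475 in, Ī = 0.003068 in⁴.
Centroid: ȳ = ΣA·y / ΣA = 1.25 in.
Transfer each piece to the centroidal x-axis using Ī + A·d² with d = y − 1.25:
  flange: d = -0.7747 in → contributes +5.646 in⁴
  web: d = 3.1 in → contributes +27.47 in⁴
  hole: d = -0.7747 in → contributes −0.1209 in⁴
Total I = 32.99 in⁴.

Ix ≈ 33 in⁴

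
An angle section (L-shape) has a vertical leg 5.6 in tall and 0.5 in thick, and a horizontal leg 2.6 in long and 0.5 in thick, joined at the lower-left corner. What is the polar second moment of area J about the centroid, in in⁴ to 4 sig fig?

Treat the section as a set of non-overlapping primitives; coordinates are from the bounding-box lower-left.
Vertical leg: 0.5 × 5.6, A = 2.8 in², y = 2.8 in, Ī = 7.31733 in⁴.
Horizontal leg (remainder): 2.1 × 0.5, A = 1.05 in², y = 0.25 in, Ī = 0.021875 in⁴.
Centroid: ȳ = ΣA·y / ΣA = 2.10455 in.
Transfer each piece to the centroidal x-axis using Ī + A·d² with d = y − 2.10455:
  vertical leg: d = 0.695455 in → contributes +8.67157 in⁴
  horizontal leg (remainder): d = -1.85455 in → contributes +3.63318 in⁴
Total I = 12.3048 in⁴.
For the y-axis: x̄ = 0.604545 in.
Repeating about the centroidal y-axis gives I_y = 1.73475 in⁴.
Polar second moment: J = I_x + I_y = 14.0395 in⁴.

J ≈ 14.04 in⁴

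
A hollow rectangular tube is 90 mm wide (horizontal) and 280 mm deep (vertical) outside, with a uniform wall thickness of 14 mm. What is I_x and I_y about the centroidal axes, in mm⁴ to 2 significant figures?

Split into non-overlapping primitives; take the origin at the lower-left of the bounding box.
Outer rectangle: 90 × 280, A = 25 200 mm², y = 140 mm, Ī = 164 640 000 mm⁴.
Inner void (subtracted): 62 × 252, A = 15 624 mm², y = 140 mm, Ī = 82 682 208 mm⁴.
By symmetry the centroid is at mid-height, ȳ = 140 mm.
All pieces are centred on the centroidal x-axis, so I = ΣĪ (holes subtracted) = 81 957 792 mm⁴.
Repeating about the centroidal y-axis gives I_y = 12 005 112 mm⁴.

I_x ≈ 8.2 × 10⁷ mm⁴, I_y ≈ 1.2 × 10⁷ mm⁴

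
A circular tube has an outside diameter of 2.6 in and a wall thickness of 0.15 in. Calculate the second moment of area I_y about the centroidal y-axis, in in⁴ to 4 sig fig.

I_y ≈ 0.8695 in⁴

Break the section into simple shapes (no overlaps), measuring from the bottom-left corner of the bounding box.
Outer circle: ⌀2.6, A = 5.30929 in², x = 1.3 in, Ī = 2.24318 in⁴.
Bore (subtracted): ⌀2.3, A = 4.15476 in², x = 1.3 in, Ī = 1.37367 in⁴.
By symmetry the centroid is at mid-width, x̄ = 1.3 in.
All pieces are centred on the centroidal y-axis, so I = ΣĪ (holes subtracted) = 0.869509 in⁴.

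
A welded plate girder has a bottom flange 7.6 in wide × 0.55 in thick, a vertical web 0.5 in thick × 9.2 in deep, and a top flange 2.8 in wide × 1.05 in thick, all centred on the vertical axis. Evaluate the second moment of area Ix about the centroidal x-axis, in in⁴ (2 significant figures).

Ix ≈ 210 in⁴

Decompose the section into non-overlapping parts with the origin at the bottom-left of its bounding rectangle.
Bottom plate: 7.6 × 0.55, A = 4.18 in², y = 0.275 in, Ī = 0.1054 in⁴.
Web plate: 0.5 × 9.2, A = 4.6 in², y = 5.15 in, Ī = 32.45 in⁴.
Top plate: 2.8 × 1.05, A = 2.94 in², y = 10.28 in, Ī = 0.2701 in⁴.
Centroid: ȳ = ΣA·y / ΣA = 4.697 in.
Transfer each piece to the centroidal x-axis using Ī + A·d² with d = y − 4.697:
  bottom plate: d = -4.422 in → contributes +81.84 in⁴
  web plate: d = 0.4531 in → contributes +33.39 in⁴
  top plate: d = 5.578 in → contributes +91.75 in⁴
Total I = 207 in⁴.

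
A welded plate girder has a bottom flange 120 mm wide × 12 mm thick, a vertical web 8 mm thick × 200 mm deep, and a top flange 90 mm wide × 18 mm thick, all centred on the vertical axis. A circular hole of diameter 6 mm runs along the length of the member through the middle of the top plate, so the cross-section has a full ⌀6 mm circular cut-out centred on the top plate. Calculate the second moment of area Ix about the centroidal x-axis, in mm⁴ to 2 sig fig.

Ix ≈ 4.0 × 10⁷ mm⁴

Break the section into simple shapes (no overlaps), measuring from the bottom-left corner of the bounding box.
Bottom plate: 120 × 12, A = 1 440 mm², y = 6 mm, Ī = 17 280 mm⁴.
Web plate: 8 × 200, A = 1 600 mm², y = 112 mm, Ī = 5 333 333 mm⁴.
Top plate: 90 × 18, A = 1 620 mm², y = 221 mm, Ī = 43 740 mm⁴.
Hole (subtracted): ⌀6, A = 28.27 mm², y = 221 mm, Ī = 63.62 mm⁴.
Centroid: ȳ = ΣA·y / ΣA = 116.5 mm.
Transfer each piece to the centroidal x-axis using Ī + A·d² with d = y − 116.5:
  bottom plate: d = -110.5 mm → contributes +17 601 093 mm⁴
  web plate: d = -4.503 mm → contributes +5 365 781 mm⁴
  top plate: d = 104.5 mm → contributes +17 733 424 mm⁴
  hole: d = 104.5 mm → contributes −308 807 mm⁴
Total I = 40 391 492 mm⁴.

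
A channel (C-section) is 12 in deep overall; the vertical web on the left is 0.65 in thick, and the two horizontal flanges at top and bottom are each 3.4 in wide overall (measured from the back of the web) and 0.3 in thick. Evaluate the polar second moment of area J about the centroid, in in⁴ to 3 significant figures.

Treat the section as a set of non-overlapping primitives; coordinates are from the bounding-box lower-left.
Web: 0.65 × 12, A = 7.8 in², y = 6 in, Ī = 93.6 in⁴.
Top flange (beyond web): 2.75 × 0.3, A = 0.825 in², y = 11.85 in, Ī = 0.0061875 in⁴.
Bottom flange (beyond web): 2.75 × 0.3, A = 0.825 in², y = 0.15 in, Ī = 0.0061875 in⁴.
By symmetry the centroid is at mid-height, ȳ = 6 in.
Transfer each piece to the centroidal x-axis using Ī + A·d² with d = y − 6:
  web: d = 0 in → contributes +93.6 in⁴
  top flange (beyond web): d = 5.85 in → contributes +28.24 in⁴
  bottom flange (beyond web): d = -5.85 in → contributes +28.24 in⁴
Total I = 150.08 in⁴.
For the y-axis: x̄ = 0.62183 in.
Repeating about the centroidal y-axis gives I_y = 5.2504 in⁴.
Polar second moment: J = I_x + I_y = 155.33 in⁴.

J ≈ 155 in⁴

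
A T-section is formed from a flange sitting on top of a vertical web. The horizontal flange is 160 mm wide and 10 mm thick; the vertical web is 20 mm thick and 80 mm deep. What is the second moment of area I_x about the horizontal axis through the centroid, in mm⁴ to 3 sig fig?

Treat the section as a set of non-overlapping primitives; coordinates are from the bounding-box lower-left.
Flange: 160 × 10, A = 1 600 mm², y = 85 mm, Ī = 13 333 mm⁴.
Web: 20 × 80, A = 1 600 mm², y = 40 mm, Ī = 853 333 mm⁴.
Centroid: ȳ = ΣA·y / ΣA = 62.5 mm.
Transfer each piece to the horizontal axis through the centroid using Ī + A·d² with d = y − 62.5:
  flange: d = 22.5 mm → contributes +823 333 mm⁴
  web: d = -22.5 mm → contributes +1 663 333 mm⁴
Total I = 2 486 667 mm⁴.

I_x ≈ 2.49 × 10⁶ mm⁴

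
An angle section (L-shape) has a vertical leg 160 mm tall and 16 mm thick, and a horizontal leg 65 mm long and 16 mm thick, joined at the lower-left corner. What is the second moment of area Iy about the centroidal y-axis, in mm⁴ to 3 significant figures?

Iy ≈ 8.45 × 10⁵ mm⁴

Decompose the section into non-overlapping parts with the origin at the bottom-left of its bounding rectangle.
Vertical leg: 16 × 160, A = 2 560 mm², x = 8 mm, Ī = 54 613 mm⁴.
Horizontal leg (remainder): 49 × 16, A = 784 mm², x = 40.5 mm, Ī = 156 865 mm⁴.
Centroid: x̄ = ΣA·x / ΣA = 15.62 mm.
Transfer each piece to the centroidal y-axis using Ī + A·d² with d = x − 15.62:
  vertical leg: d = -7.6196 mm → contributes +203 243 mm⁴
  horizontal leg (remainder): d = 24.88 mm → contributes +642 188 mm⁴
Total I = 845 431 mm⁴.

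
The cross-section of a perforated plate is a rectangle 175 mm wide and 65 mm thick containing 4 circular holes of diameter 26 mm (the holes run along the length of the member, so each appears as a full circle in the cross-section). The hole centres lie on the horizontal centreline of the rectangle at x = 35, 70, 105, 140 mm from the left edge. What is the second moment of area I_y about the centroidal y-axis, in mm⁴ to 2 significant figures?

I_y ≈ 2.6 × 10⁷ mm⁴

Break the section into simple shapes (no overlaps), measuring from the bottom-left corner of the bounding box.
Plate: 175 × 65, A = 11 375 mm², x = 87.5 mm, Ī = 29 029 948 mm⁴.
Hole 1 (subtracted): ⌀26, A = 530.9 mm², x = 35 mm, Ī = 22 432 mm⁴.
Hole 2 (subtracted): ⌀26, A = 530.9 mm², x = 70 mm, Ī = 22 432 mm⁴.
Hole 3 (subtracted): ⌀26, A = 530.9 mm², x = 105 mm, Ī = 22 432 mm⁴.
Hole 4 (subtracted): ⌀26, A = 530.9 mm², x = 140 mm, Ī = 22 432 mm⁴.
By symmetry the centroid is at mid-width, x̄ = 87.5 mm.
Transfer each piece to the centroidal y-axis using Ī + A·d² with d = x − 87.5:
  plate: d = 0 mm → contributes +29 029 948 mm⁴
  hole 1: d = -52.5 mm → contributes −1 485 805 mm⁴
  hole 2: d = -17.5 mm → contributes −185 029 mm⁴
  hole 3: d = 17.5 mm → contributes −185 029 mm⁴
  hole 4: d = 52.5 mm → contributes −1 485 805 mm⁴
Total I = 25 688 280 mm⁴.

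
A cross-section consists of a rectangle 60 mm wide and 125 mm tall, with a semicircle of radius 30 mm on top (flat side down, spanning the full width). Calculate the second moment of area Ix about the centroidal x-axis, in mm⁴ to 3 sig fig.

Treat the section as a set of non-overlapping primitives; coordinates are from the bounding-box lower-left.
Rectangular body: 60 × 125, A = 7 500 mm², y = 62.5 mm, Ī = 9 765 625 mm⁴.
Semicircular cap: semicircle r = 30, A = 1413.7 mm², y = 137.73 mm, Ī = 88 903 mm⁴.
Centroid: ȳ = ΣA·y / ΣA = 74.432 mm.
Transfer each piece to the centroidal x-axis using Ī + A·d² with d = y − 74.432:
  rectangular body: d = -11.932 mm → contributes +10 833 396 mm⁴
  semicircular cap: d = 63.301 mm → contributes +5 753 605 mm⁴
Total I = 16 587 001 mm⁴.

Ix ≈ 1.66 × 10⁷ mm⁴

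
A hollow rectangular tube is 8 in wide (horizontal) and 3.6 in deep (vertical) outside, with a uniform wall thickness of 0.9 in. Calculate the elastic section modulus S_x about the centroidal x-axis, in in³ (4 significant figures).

Treat the section as a set of non-overlapping primitives; coordinates are from the bounding-box lower-left.
Outer rectangle: 8 × 3.6, A = 28.8 in², y = 1.8 in, Ī = 31.104 in⁴.
Inner void (subtracted): 6.2 × 1.8, A = 11.16 in², y = 1.8 in, Ī = 3.0132 in⁴.
By symmetry the centroid is at mid-height, ȳ = 1.8 in.
All pieces are centred on the centroidal x-axis, so I = ΣĪ (holes subtracted) = 28.0908 in⁴.
Extreme fibre distance c = 1.8 in; S = I/c = 15.606 in³.

S_x ≈ 15.61 in³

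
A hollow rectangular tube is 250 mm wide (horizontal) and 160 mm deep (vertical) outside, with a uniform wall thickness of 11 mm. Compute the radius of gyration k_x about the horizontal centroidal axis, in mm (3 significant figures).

k_x ≈ 64.4 mm

Split into non-overlapping primitives; take the origin at the lower-left of the bounding box.
Outer rectangle: 250 × 160, A = 40 000 mm², y = 80 mm, Ī = 85 333 333 mm⁴.
Inner void (subtracted): 228 × 138, A = 31 464 mm², y = 80 mm, Ī = 49 933 368 mm⁴.
By symmetry the centroid is at mid-height, ȳ = 80 mm.
All pieces are centred on the horizontal centroidal axis, so I = ΣĪ (holes subtracted) = 35 399 965 mm⁴.
Radius of gyration: k = √(I/A) = √(35 399 965 / 8 536) = 64.398 mm.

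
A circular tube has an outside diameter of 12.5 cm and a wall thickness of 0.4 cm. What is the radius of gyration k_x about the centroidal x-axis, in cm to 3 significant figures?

Treat the section as a set of non-overlapping primitives; coordinates are from the bounding-box lower-left.
Outer circle: ⌀12.5, A = 122.72 cm², y = 6.25 cm, Ī = 1198.4 cm⁴.
Bore (subtracted): ⌀11.7, A = 107.51 cm², y = 6.25 cm, Ī = 919.84 cm⁴.
By symmetry the centroid is at mid-height, ȳ = 6.25 cm.
All pieces are centred on the centroidal x-axis, so I = ΣĪ (holes subtracted) = 278.58 cm⁴.
Radius of gyration: k = √(I/A) = √(278.58 / 15.205) = 4.2803 cm.

k_x ≈ 4.28 cm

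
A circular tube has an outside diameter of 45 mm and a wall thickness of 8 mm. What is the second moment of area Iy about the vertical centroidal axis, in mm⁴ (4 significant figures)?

Iy ≈ 1.666 × 10⁵ mm⁴

Decompose the section into non-overlapping parts with the origin at the bottom-left of its bounding rectangle.
Outer circle: ⌀45, A = 1590.43 mm², x = 22.5 mm, Ī = 201 289 mm⁴.
Bore (subtracted): ⌀29, A = 660.52 mm², x = 22.5 mm, Ī = 34718.6 mm⁴.
By symmetry the centroid is at mid-width, x̄ = 22.5 mm.
All pieces are centred on the vertical centroidal axis, so I = ΣĪ (holes subtracted) = 166 570 mm⁴.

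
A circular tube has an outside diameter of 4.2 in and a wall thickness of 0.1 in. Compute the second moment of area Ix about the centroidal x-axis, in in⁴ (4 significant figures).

Ix ≈ 2.708 in⁴

Split into non-overlapping primitives; take the origin at the lower-left of the bounding box.
Outer circle: ⌀4.2, A = 13.8544 in², y = 2.1 in, Ī = 15.2745 in⁴.
Bore (subtracted): ⌀4, A = 12.5664 in², y = 2.1 in, Ī = 12.5664 in⁴.
By symmetry the centroid is at mid-height, ȳ = 2.1 in.
All pieces are centred on the centroidal x-axis, so I = ΣĪ (holes subtracted) = 2.70813 in⁴.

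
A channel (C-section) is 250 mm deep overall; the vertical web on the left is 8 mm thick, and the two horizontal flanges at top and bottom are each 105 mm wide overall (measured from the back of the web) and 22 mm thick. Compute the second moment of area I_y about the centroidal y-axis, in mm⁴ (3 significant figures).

Decompose the section into non-overlapping parts with the origin at the bottom-left of its bounding rectangle.
Web: 8 × 250, A = 2 000 mm², x = 4 mm, Ī = 10 667 mm⁴.
Top flange (beyond web): 97 × 22, A = 2 134 mm², x = 56.5 mm, Ī = 1 673 234 mm⁴.
Bottom flange (beyond web): 97 × 22, A = 2 134 mm², x = 56.5 mm, Ī = 1 673 234 mm⁴.
Centroid: x̄ = ΣA·x / ΣA = 39.748 mm.
Transfer each piece to the centroidal y-axis using Ī + A·d² with d = x − 39.748:
  web: d = -35.748 mm → contributes +2 566 541 mm⁴
  top flange (beyond web): d = 16.752 mm → contributes +2 272 080 mm⁴
  bottom flange (beyond web): d = 16.752 mm → contributes +2 272 080 mm⁴
Total I = 7 110 700 mm⁴.

I_y ≈ 7.11 × 10⁶ mm⁴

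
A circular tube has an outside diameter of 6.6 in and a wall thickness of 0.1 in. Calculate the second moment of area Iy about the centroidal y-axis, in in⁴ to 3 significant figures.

Iy ≈ 10.8 in⁴

Split into non-overlapping primitives; take the origin at the lower-left of the bounding box.
Outer circle: ⌀6.6, A = 34.212 in², x = 3.3 in, Ī = 93.142 in⁴.
Bore (subtracted): ⌀6.4, A = 32.17 in², x = 3.3 in, Ī = 82.355 in⁴.
By symmetry the centroid is at mid-width, x̄ = 3.3 in.
All pieces are centred on the centroidal y-axis, so I = ΣĪ (holes subtracted) = 10.787 in⁴.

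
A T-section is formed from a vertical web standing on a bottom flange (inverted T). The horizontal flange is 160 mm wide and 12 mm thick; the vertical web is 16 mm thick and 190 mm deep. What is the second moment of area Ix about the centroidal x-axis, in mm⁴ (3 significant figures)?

Ix ≈ 2.12 × 10⁷ mm⁴

Treat the section as a set of non-overlapping primitives; coordinates are from the bounding-box lower-left.
Flange: 160 × 12, A = 1 920 mm², y = 6 mm, Ī = 23 040 mm⁴.
Web: 16 × 190, A = 3 040 mm², y = 107 mm, Ī = 9 145 333 mm⁴.
Centroid: ȳ = ΣA·y / ΣA = 67.903 mm.
Transfer each piece to the centroidal x-axis using Ī + A·d² with d = y − 67.903:
  flange: d = -61.903 mm → contributes +7 380 498 mm⁴
  web: d = 39.097 mm → contributes +13 792 149 mm⁴
Total I = 21 172 647 mm⁴.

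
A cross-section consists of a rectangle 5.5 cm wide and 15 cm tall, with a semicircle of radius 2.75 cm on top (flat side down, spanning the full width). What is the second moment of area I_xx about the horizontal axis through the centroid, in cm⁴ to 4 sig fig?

I_xx ≈ 2333 cm⁴

Decompose the section into non-overlapping parts with the origin at the bottom-left of its bounding rectangle.
Rectangular body: 5.5 × 15, A = 82.5 cm², y = 7.5 cm, Ī = 1546.88 cm⁴.
Semicircular cap: semicircle r = 2.75, A = 11.8791 cm², y = 16.1671 cm, Ī = 6.27715 cm⁴.
Centroid: ȳ = ΣA·y / ΣA = 8.5909 cm.
Transfer each piece to the horizontal axis through the centroid using Ī + A·d² with d = y − 8.5909:
  rectangular body: d = -1.0909 cm → contributes +1645.06 cm⁴
  semicircular cap: d = 7.57624 cm → contributes +688.133 cm⁴
Total I = 2333.19 cm⁴.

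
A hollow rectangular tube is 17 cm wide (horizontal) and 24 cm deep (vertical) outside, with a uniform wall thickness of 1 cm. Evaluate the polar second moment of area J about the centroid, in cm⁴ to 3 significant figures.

J ≈ 9910 cm⁴

Treat the section as a set of non-overlapping primitives; coordinates are from the bounding-box lower-left.
Outer rectangle: 17 × 24, A = 408 cm², y = 12 cm, Ī = 19 584 cm⁴.
Inner void (subtracted): 15 × 22, A = 330 cm², y = 12 cm, Ī = 13 310 cm⁴.
By symmetry the centroid is at mid-height, ȳ = 12 cm.
All pieces are centred on the centroidal x-axis, so I = ΣĪ (holes subtracted) = 6 274 cm⁴.
Repeating about the centroidal y-axis gives I_y = 3638.5 cm⁴.
Polar second moment: J = I_x + I_y = 9912.5 cm⁴.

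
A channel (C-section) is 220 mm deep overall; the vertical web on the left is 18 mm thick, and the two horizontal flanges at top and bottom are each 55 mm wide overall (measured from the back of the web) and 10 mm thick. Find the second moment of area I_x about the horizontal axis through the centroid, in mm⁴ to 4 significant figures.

I_x ≈ 2.414 × 10⁷ mm⁴

Split into non-overlapping primitives; take the origin at the lower-left of the bounding box.
Web: 18 × 220, A = 3 960 mm², y = 110 mm, Ī = 15 972 000 mm⁴.
Top flange (beyond web): 37 × 10, A = 370 mm², y = 215 mm, Ī = 3083.33 mm⁴.
Bottom flange (beyond web): 37 × 10, A = 370 mm², y = 5 mm, Ī = 3083.33 mm⁴.
By symmetry the centroid is at mid-height, ȳ = 110 mm.
Transfer each piece to the horizontal axis through the centroid using Ī + A·d² with d = y − 110:
  web: d = 0 mm → contributes +15 972 000 mm⁴
  top flange (beyond web): d = 105 mm → contributes +4 082 333 mm⁴
  bottom flange (beyond web): d = -105 mm → contributes +4 082 333 mm⁴
Total I = 24 136 667 mm⁴.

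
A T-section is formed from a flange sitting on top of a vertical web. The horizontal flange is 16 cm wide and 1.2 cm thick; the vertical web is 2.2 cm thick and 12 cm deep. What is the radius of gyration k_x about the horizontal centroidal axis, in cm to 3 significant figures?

k_x ≈ 4.20 cm

Break the section into simple shapes (no overlaps), measuring from the bottom-left corner of the bounding box.
Flange: 16 × 1.2, A = 19.2 cm², y = 12.6 cm, Ī = 2.304 cm⁴.
Web: 2.2 × 12, A = 26.4 cm², y = 6 cm, Ī = 316.8 cm⁴.
Centroid: ȳ = ΣA·y / ΣA = 8.7789 cm.
Transfer each piece to the horizontal centroidal axis using Ī + A·d² with d = y − 8.7789:
  flange: d = 3.8211 cm → contributes +282.63 cm⁴
  web: d = -2.7789 cm → contributes +520.68 cm⁴
Total I = 803.31 cm⁴.
Radius of gyration: k = √(I/A) = √(803.31 / 45.6) = 4.1972 cm.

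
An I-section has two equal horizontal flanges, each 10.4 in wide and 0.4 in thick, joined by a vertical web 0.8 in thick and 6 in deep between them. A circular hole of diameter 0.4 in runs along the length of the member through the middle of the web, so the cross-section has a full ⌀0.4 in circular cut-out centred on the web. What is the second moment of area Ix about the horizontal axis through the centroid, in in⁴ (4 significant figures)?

Split into non-overlapping primitives; take the origin at the lower-left of the bounding box.
Bottom flange: 10.4 × 0.4, A = 4.16 in², y = 0.2 in, Ī = 0.0554667 in⁴.
Web: 0.8 × 6, A = 4.8 in², y = 3.4 in, Ī = 14.4 in⁴.
Top flange: 10.4 × 0.4, A = 4.16 in², y = 6.6 in, Ī = 0.0554667 in⁴.
Hole (subtracted): ⌀0.4, A = 0.125664 in², y = 3.4 in, Ī = 0.00125664 in⁴.
By symmetry the centroid is at mid-height, ȳ = 3.4 in.
Transfer each piece to the horizontal axis through the centroid using Ī + A·d² with d = y − 3.4:
  bottom flange: d = -3.2 in → contributes +42.6539 in⁴
  web: d = 0 in → contributes +14.4 in⁴
  top flange: d = 3.2 in → contributes +42.6539 in⁴
  hole: d = 0 in → contributes −0.00125664 in⁴
Total I = 99.7065 in⁴.

Ix ≈ 99.71 in⁴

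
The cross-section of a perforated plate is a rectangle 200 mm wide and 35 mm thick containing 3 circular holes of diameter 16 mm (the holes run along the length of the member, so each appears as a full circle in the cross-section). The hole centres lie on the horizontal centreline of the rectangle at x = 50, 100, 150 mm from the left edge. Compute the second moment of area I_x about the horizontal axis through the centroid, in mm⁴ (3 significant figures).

I_x ≈ 7.05 × 10⁵ mm⁴

Treat the section as a set of non-overlapping primitives; coordinates are from the bounding-box lower-left.
Plate: 200 × 35, A = 7 000 mm², y = 17.5 mm, Ī = 714 583 mm⁴.
Hole 1 (subtracted): ⌀16, A = 201.06 mm², y = 17.5 mm, Ī = 3 217 mm⁴.
Hole 2 (subtracted): ⌀16, A = 201.06 mm², y = 17.5 mm, Ī = 3 217 mm⁴.
Hole 3 (subtracted): ⌀16, A = 201.06 mm², y = 17.5 mm, Ī = 3 217 mm⁴.
By symmetry the centroid is at mid-height, ȳ = 17.5 mm.
All pieces are centred on the horizontal axis through the centroid, so I = ΣĪ (holes subtracted) = 704 932 mm⁴.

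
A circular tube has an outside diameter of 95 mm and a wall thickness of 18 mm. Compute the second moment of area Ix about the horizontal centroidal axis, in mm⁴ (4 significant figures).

Treat the section as a set of non-overlapping primitives; coordinates are from the bounding-box lower-left.
Outer circle: ⌀95, A = 7088.22 mm², y = 47.5 mm, Ī = 3 998 198 mm⁴.
Bore (subtracted): ⌀59, A = 2733.97 mm², y = 47.5 mm, Ī = 594 810 mm⁴.
By symmetry the centroid is at mid-height, ȳ = 47.5 mm.
All pieces are centred on the horizontal centroidal axis, so I = ΣĪ (holes subtracted) = 3 403 389 mm⁴.

Ix ≈ 3.403 × 10⁶ mm⁴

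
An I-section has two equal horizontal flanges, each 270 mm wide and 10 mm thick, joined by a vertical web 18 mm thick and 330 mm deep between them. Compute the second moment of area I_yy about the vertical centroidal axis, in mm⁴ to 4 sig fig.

I_yy ≈ 3.297 × 10⁷ mm⁴

Decompose the section into non-overlapping parts with the origin at the bottom-left of its bounding rectangle.
Bottom flange: 270 × 10, A = 2 700 mm², x = 135 mm, Ī = 16 402 500 mm⁴.
Web: 18 × 330, A = 5 940 mm², x = 135 mm, Ī = 160 380 mm⁴.
Top flange: 270 × 10, A = 2 700 mm², x = 135 mm, Ī = 16 402 500 mm⁴.
By symmetry the centroid is at mid-width, x̄ = 135 mm.
All pieces are centred on the vertical centroidal axis, so I = ΣĪ = 32 965 380 mm⁴.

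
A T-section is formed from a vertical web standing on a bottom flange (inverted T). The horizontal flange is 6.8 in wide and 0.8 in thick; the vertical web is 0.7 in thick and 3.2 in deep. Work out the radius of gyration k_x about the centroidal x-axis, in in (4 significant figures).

k_x ≈ 1.055 in

Break the section into simple shapes (no overlaps), measuring from the bottom-left corner of the bounding box.
Flange: 6.8 × 0.8, A = 5.44 in², y = 0.4 in, Ī = 0.290133 in⁴.
Web: 0.7 × 3.2, A = 2.24 in², y = 2.4 in, Ī = 1.91147 in⁴.
Centroid: ȳ = ΣA·y / ΣA = 0.983333 in.
Transfer each piece to the centroidal x-axis using Ī + A·d² with d = y − 0.983333:
  flange: d = -0.583333 in → contributes +2.14124 in⁴
  web: d = 1.41667 in → contributes +6.40702 in⁴
Total I = 8.54827 in⁴.
Radius of gyration: k = √(I/A) = √(8.54827 / 7.68) = 1.05501 in.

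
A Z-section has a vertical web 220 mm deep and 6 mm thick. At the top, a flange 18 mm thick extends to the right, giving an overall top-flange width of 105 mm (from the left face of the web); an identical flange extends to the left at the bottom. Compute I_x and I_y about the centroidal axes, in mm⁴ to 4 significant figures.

Treat the section as a set of non-overlapping primitives; coordinates are from the bounding-box lower-left.
Web: 6 × 220, A = 1 320 mm², y = 110 mm, Ī = 5 324 000 mm⁴.
Top flange (beyond web): 99 × 18, A = 1 782 mm², y = 211 mm, Ī = 48 114 mm⁴.
Bottom flange (beyond web): 99 × 18, A = 1 782 mm², y = 9 mm, Ī = 48 114 mm⁴.
Centroid: ȳ = ΣA·y / ΣA = 110 mm.
Transfer each piece to the centroidal x-axis using Ī + A·d² with d = y − 110:
  web: d = 0 mm → contributes +5 324 000 mm⁴
  top flange (beyond web): d = 101 mm → contributes +18 226 296 mm⁴
  bottom flange (beyond web): d = -101 mm → contributes +18 226 296 mm⁴
Total I = 41 776 592 mm⁴.
For the y-axis: x̄ = 102 mm.
Repeating about the centroidal y-axis gives I_y = 12 738 132 mm⁴.

I_x ≈ 4.178 × 10⁷ mm⁴, I_y ≈ 1.274 × 10⁷ mm⁴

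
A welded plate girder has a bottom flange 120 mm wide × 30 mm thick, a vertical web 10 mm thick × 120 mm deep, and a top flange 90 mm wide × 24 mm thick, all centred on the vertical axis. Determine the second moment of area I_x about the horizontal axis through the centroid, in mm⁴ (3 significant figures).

Decompose the section into non-overlapping parts with the origin at the bottom-left of its bounding rectangle.
Bottom plate: 120 × 30, A = 3 600 mm², y = 15 mm, Ī = 270 000 mm⁴.
Web plate: 10 × 120, A = 1 200 mm², y = 90 mm, Ī = 1 440 000 mm⁴.
Top plate: 90 × 24, A = 2 160 mm², y = 162 mm, Ī = 103 680 mm⁴.
Centroid: ȳ = ΣA·y / ΣA = 73.552 mm.
Transfer each piece to the horizontal axis through the centroid using Ī + A·d² with d = y − 73.552:
  bottom plate: d = -58.552 mm → contributes +12 611 896 mm⁴
  web plate: d = 16.448 mm → contributes +1 764 655 mm⁴
  top plate: d = 88.448 mm → contributes +17 001 571 mm⁴
Total I = 31 378 121 mm⁴.

I_x ≈ 3.14 × 10⁷ mm⁴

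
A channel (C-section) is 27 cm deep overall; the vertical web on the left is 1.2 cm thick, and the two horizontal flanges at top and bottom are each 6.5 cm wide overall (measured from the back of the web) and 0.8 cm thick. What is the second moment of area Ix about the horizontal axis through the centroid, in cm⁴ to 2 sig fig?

Decompose the section into non-overlapping parts with the origin at the bottom-left of its bounding rectangle.
Web: 1.2 × 27, A = 32.4 cm², y = 13.5 cm, Ī = 1 968 cm⁴.
Top flange (beyond web): 5.3 × 0.8, A = 4.24 cm², y = 26.6 cm, Ī = 0.2261 cm⁴.
Bottom flange (beyond web): 5.3 × 0.8, A = 4.24 cm², y = 0.4 cm, Ī = 0.2261 cm⁴.
By symmetry the centroid is at mid-height, ȳ = 13.5 cm.
Transfer each piece to the horizontal axis through the centroid using Ī + A·d² with d = y − 13.5:
  web: d = 0 cm → contributes +1 968 cm⁴
  top flange (beyond web): d = 13.1 cm → contributes +727.9 cm⁴
  bottom flange (beyond web): d = -13.1 cm → contributes +727.9 cm⁴
Total I = 3 424 cm⁴.

Ix ≈ 3400 cm⁴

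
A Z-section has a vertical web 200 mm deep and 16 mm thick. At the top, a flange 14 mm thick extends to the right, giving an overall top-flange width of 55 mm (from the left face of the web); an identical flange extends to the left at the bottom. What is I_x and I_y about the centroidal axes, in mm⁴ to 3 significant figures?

Decompose the section into non-overlapping parts with the origin at the bottom-left of its bounding rectangle.
Web: 16 × 200, A = 3 200 mm², y = 100 mm, Ī = 10 666 667 mm⁴.
Top flange (beyond web): 39 × 14, A = 546 mm², y = 193 mm, Ī = 8 918 mm⁴.
Bottom flange (beyond web): 39 × 14, A = 546 mm², y = 7 mm, Ī = 8 918 mm⁴.
Centroid: ȳ = ΣA·y / ΣA = 100 mm.
Transfer each piece to the centroidal x-axis using Ī + A·d² with d = y − 100:
  web: d = 0 mm → contributes +10 666 667 mm⁴
  top flange (beyond web): d = 93 mm → contributes +4 731 272 mm⁴
  bottom flange (beyond web): d = -93 mm → contributes +4 731 272 mm⁴
Total I = 20 129 211 mm⁴.
For the y-axis: x̄ = 47 mm.
Repeating about the centroidal y-axis gives I_y = 1 032 503 mm⁴.

I_x ≈ 2.01 × 10⁷ mm⁴, I_y ≈ 1.03 × 10⁶ mm⁴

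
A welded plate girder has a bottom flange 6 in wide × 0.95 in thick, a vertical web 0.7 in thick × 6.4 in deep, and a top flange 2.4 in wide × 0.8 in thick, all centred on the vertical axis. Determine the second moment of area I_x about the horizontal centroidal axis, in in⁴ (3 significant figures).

Treat the section as a set of non-overlapping primitives; coordinates are from the bounding-box lower-left.
Bottom plate: 6 × 0.95, A = 5.7 in², y = 0.475 in, Ī = 0.42869 in⁴.
Web plate: 0.7 × 6.4, A = 4.48 in², y = 4.15 in, Ī = 15.292 in⁴.
Top plate: 2.4 × 0.8, A = 1.92 in², y = 7.75 in, Ī = 0.1024 in⁴.
Centroid: ȳ = ΣA·y / ΣA = 2.99 in.
Transfer each piece to the horizontal centroidal axis using Ī + A·d² with d = y − 2.99:
  bottom plate: d = -2.515 in → contributes +36.484 in⁴
  web plate: d = 1.16 in → contributes +21.32 in⁴
  top plate: d = 4.76 in → contributes +43.604 in⁴
Total I = 101.41 in⁴.

I_x ≈ 101 in⁴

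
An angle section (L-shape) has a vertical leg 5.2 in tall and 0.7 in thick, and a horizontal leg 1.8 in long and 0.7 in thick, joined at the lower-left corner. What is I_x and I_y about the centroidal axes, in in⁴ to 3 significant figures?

Decompose the section into non-overlapping parts with the origin at the bottom-left of its bounding rectangle.
Vertical leg: 0.7 × 5.2, A = 3.64 in², y = 2.6 in, Ī = 8.2021 in⁴.
Horizontal leg (remainder): 1.1 × 0.7, A = 0.77 in², y = 0.35 in, Ī = 0.031442 in⁴.
Centroid: ȳ = ΣA·y / ΣA = 2.2071 in.
Transfer each piece to the centroidal x-axis using Ī + A·d² with d = y − 2.2071:
  vertical leg: d = 0.39286 in → contributes +8.7639 in⁴
  horizontal leg (remainder): d = -1.8571 in → contributes +2.6872 in⁴
Total I = 11.451 in⁴.
For the y-axis: x̄ = 0.50714 in.
Repeating about the centroidal y-axis gives I_y = 0.74108 in⁴.

I_x ≈ 11.5 in⁴, I_y ≈ 0.741 in⁴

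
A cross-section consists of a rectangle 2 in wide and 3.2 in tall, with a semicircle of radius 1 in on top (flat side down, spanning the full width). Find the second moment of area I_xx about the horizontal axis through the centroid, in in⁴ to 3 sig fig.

I_xx ≈ 10.7 in⁴

Split into non-overlapping primitives; take the origin at the lower-left of the bounding box.
Rectangular body: 2 × 3.2, A = 6.4 in², y = 1.6 in, Ī = 5.4613 in⁴.
Semicircular cap: semicircle r = 1, A = 1.5708 in², y = 3.6244 in, Ī = 0.10976 in⁴.
Centroid: ȳ = ΣA·y / ΣA = 1.9989 in.
Transfer each piece to the horizontal axis through the centroid using Ī + A·d² with d = y − 1.9989:
  rectangular body: d = -0.39895 in → contributes +6.48 in⁴
  semicircular cap: d = 1.6255 in → contributes +4.26 in⁴
Total I = 10.74 in⁴.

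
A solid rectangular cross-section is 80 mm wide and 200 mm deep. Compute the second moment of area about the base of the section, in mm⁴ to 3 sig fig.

I_base ≈ 2.13 × 10⁸ mm⁴

The section: 80 × 200, A = 16 000 mm², y = 100 mm, Ī = 53 333 333 mm⁴.
Transfer it to the bottom edge using Ī + A·d² with d = y − 0:
  the section: d = 100 mm → contributes +213 333 333 mm⁴
Total I = 213 333 333 mm⁴.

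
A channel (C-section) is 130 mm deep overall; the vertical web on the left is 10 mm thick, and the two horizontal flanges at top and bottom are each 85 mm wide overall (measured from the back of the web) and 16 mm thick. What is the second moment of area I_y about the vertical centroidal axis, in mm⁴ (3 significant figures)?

I_y ≈ 2.66 × 10⁶ mm⁴

Treat the section as a set of non-overlapping primitives; coordinates are from the bounding-box lower-left.
Web: 10 × 130, A = 1 300 mm², x = 5 mm, Ī = 10 833 mm⁴.
Top flange (beyond web): 75 × 16, A = 1 200 mm², x = 47.5 mm, Ī = 562 500 mm⁴.
Bottom flange (beyond web): 75 × 16, A = 1 200 mm², x = 47.5 mm, Ī = 562 500 mm⁴.
Centroid: x̄ = ΣA·x / ΣA = 32.568 mm.
Transfer each piece to the vertical centroidal axis using Ī + A·d² with d = x − 32.568:
  web: d = -27.568 mm → contributes +998 795 mm⁴
  top flange (beyond web): d = 14.932 mm → contributes +830 073 mm⁴
  bottom flange (beyond web): d = 14.932 mm → contributes +830 073 mm⁴
Total I = 2 658 941 mm⁴.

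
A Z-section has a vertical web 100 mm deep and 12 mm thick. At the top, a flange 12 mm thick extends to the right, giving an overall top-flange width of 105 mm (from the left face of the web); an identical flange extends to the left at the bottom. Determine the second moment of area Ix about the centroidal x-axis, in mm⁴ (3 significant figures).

Ix ≈ 5.35 × 10⁶ mm⁴

Treat the section as a set of non-overlapping primitives; coordinates are from the bounding-box lower-left.
Web: 12 × 100, A = 1 200 mm², y = 50 mm, Ī = 1 000 000 mm⁴.
Top flange (beyond web): 93 × 12, A = 1 116 mm², y = 94 mm, Ī = 13 392 mm⁴.
Bottom flange (beyond web): 93 × 12, A = 1 116 mm², y = 6 mm, Ī = 13 392 mm⁴.
Centroid: ȳ = ΣA·y / ΣA = 50 mm.
Transfer each piece to the centroidal x-axis using Ī + A·d² with d = y − 50:
  web: d = 0 mm → contributes +1 000 000 mm⁴
  top flange (beyond web): d = 44 mm → contributes +2 173 968 mm⁴
  bottom flange (beyond web): d = -44 mm → contributes +2 173 968 mm⁴
Total I = 5 347 936 mm⁴.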